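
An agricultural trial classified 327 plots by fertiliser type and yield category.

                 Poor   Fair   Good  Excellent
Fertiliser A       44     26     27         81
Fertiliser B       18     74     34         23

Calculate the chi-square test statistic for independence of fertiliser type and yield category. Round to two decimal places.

Row totals: 178, 149. Column totals: 62, 100, 61, 104. Grand total N = 327.
Expected counts (row total × column total / N):
  Fertiliser A, Poor: 178×62/327 = 33.749
  Fertiliser A, Fair: 178×100/327 = 54.434
  Fertiliser A, Good: 178×61/327 = 33.205
  Fertiliser A, Excellent: 178×104/327 = 56.612
  Fertiliser B, Poor: 149×62/327 = 28.251
  Fertiliser B, Fair: 149×100/327 = 45.566
  Fertiliser B, Good: 149×61/327 = 27.795
  Fertiliser B, Excellent: 149×104/327 = 47.388
Contributions (O − E)²/E:
  (44 − 33.749)²/33.749 = 3.1137
  (26 − 54.434)²/54.434 = 14.8527
  (27 − 33.205)²/33.205 = 1.1595
  (81 − 56.612)²/56.612 = 10.5062
  (18 − 28.251)²/28.251 = 3.7196
  (74 − 45.566)²/45.566 = 17.7433
  (34 − 27.795)²/27.795 = 1.3852
  (23 − 47.388)²/47.388 = 12.5512
χ² = 3.1137 + 14.8527 + 1.1595 + 10.5062 + 3.7196 + 17.7433 + 1.3852 + 12.5512 = 65.03

65.03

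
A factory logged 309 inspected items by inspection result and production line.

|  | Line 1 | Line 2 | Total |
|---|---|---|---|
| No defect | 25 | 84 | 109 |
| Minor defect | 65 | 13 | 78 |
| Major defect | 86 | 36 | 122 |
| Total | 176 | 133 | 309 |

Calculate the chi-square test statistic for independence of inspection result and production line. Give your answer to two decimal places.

82.71

Grand total N = 309.
Expected counts (row total × column total / N):
  No defect, Line 1: 109×176/309 = 62.084
  No defect, Line 2: 109×133/309 = 46.916
  Minor defect, Line 1: 78×176/309 = 44.427
  Minor defect, Line 2: 78×133/309 = 33.573
  Major defect, Line 1: 122×176/309 = 69.489
  Major defect, Line 2: 122×133/309 = 52.511
Contributions (O − E)²/E:
  (25 − 62.084)²/62.084 = 22.1510
  (84 − 46.916)²/46.916 = 29.3125
  (65 − 44.427)²/44.427 = 9.5268
  (13 − 33.573)²/33.573 = 12.6068
  (86 − 69.489)²/69.489 = 3.9231
  (36 − 52.511)²/52.511 = 5.1915
χ² = 22.1510 + 29.3125 + 9.5268 + 12.6068 + 3.9231 + 5.1915 = 82.71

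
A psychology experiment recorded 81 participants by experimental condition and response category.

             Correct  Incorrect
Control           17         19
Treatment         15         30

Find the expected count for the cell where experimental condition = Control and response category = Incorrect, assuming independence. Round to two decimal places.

Row total (Control) = 36; column total (Incorrect) = 49; grand total N = 81.
Expected count = (row total × column total) / N = 36 × 49 / 81 = 21.78.

21.78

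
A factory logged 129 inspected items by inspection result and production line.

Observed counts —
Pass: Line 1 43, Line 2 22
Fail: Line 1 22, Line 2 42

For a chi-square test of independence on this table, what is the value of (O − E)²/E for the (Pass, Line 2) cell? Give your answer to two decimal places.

3.26

Row total (Pass) = 65; column total (Line 2) = 64; N = 129.
Expected count E = 65 × 64 / 129 = 32.248.
Contribution = (O − E)²/E = (22 − 32.248)² / 32.248 = 3.26.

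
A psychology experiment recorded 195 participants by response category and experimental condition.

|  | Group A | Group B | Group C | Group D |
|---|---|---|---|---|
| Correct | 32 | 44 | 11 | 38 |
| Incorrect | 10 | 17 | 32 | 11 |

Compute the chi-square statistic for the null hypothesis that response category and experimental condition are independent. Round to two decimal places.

35.96

Row totals: 125, 70. Column totals: 42, 61, 43, 49. Grand total N = 195.
Expected counts (row total × column total / N):
  Correct, Group A: 125×42/195 = 26.923
  Correct, Group B: 125×61/195 = 39.103
  Correct, Group C: 125×43/195 = 27.564
  Correct, Group D: 125×49/195 = 31.410
  Incorrect, Group A: 70×42/195 = 15.077
  Incorrect, Group B: 70×61/195 = 21.897
  Incorrect, Group C: 70×43/195 = 15.436
  Incorrect, Group D: 70×49/195 = 17.590
Contributions (O − E)²/E:
  (32 − 26.923)²/26.923 = 0.9574
  (44 − 39.103)²/39.103 = 0.6133
  (11 − 27.564)²/27.564 = 9.9538
  (38 − 31.410)²/31.410 = 1.3826
  (10 − 15.077)²/15.077 = 1.7096
  (17 − 21.897)²/21.897 = 1.0952
  (32 − 15.436)²/15.436 = 17.7744
  (11 − 17.590)²/17.590 = 2.4689
χ² = 0.9574 + 0.6133 + 9.9538 + 1.3826 + 1.7096 + 1.0952 + 17.7744 + 2.4689 = 35.96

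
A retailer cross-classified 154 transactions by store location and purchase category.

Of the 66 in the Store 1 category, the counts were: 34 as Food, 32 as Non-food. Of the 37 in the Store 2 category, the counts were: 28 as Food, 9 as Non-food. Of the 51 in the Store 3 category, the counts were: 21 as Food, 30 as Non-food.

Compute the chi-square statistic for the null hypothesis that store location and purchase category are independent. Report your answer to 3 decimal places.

Row totals: 66, 37, 51. Column totals: 83, 71. Grand total N = 154.
Expected counts (row total × column total / N):
  Store 1, Food: 66×83/154 = 35.5714
  Store 1, Non-food: 66×71/154 = 30.4286
  Store 2, Food: 37×83/154 = 19.9416
  Store 2, Non-food: 37×71/154 = 17.0584
  Store 3, Food: 51×83/154 = 27.4870
  Store 3, Non-food: 51×71/154 = 23.5130
Contributions (O − E)²/E:
  (34 − 35.5714)²/35.5714 = 0.0694
  (32 − 30.4286)²/30.4286 = 0.0812
  (28 − 19.9416)²/19.9416 = 3.2564
  (9 − 17.0584)²/17.0584 = 3.8068
  (21 − 27.4870)²/27.4870 = 1.5309
  (30 − 23.5130)²/23.5130 = 1.7897
χ² = 0.0694 + 0.0812 + 3.2564 + 3.8068 + 1.5309 + 1.7897 = 10.534

10.534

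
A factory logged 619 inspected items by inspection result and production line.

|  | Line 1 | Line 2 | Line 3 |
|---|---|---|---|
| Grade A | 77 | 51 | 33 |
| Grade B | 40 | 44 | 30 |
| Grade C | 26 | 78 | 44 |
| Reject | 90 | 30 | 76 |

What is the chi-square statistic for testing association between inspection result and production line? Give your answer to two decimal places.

Row totals: 161, 114, 148, 196. Column totals: 233, 203, 183. Grand total N = 619.
Expected counts (row total × column total / N):
  Grade A, Line 1: 161×233/619 = 60.603
  Grade A, Line 2: 161×203/619 = 52.800
  Grade A, Line 3: 161×183/619 = 47.598
  Grade B, Line 1: 114×233/619 = 42.911
  Grade B, Line 2: 114×203/619 = 37.386
  Grade B, Line 3: 114×183/619 = 33.703
  Grade C, Line 1: 148×233/619 = 55.709
  Grade C, Line 2: 148×203/619 = 48.536
  Grade C, Line 3: 148×183/619 = 43.754
  Reject, Line 1: 196×233/619 = 73.777
  Reject, Line 2: 196×203/619 = 64.278
  Reject, Line 3: 196×183/619 = 57.945
Contributions (O − E)²/E:
  (77 − 60.603)²/60.603 = 4.4364
  (51 − 52.800)²/52.800 = 0.0614
  (33 − 47.598)²/47.598 = 4.4771
  (40 − 42.911)²/42.911 = 0.1975
  (44 − 37.386)²/37.386 = 1.1701
  (30 − 33.703)²/33.703 = 0.4069
  (26 − 55.709)²/55.709 = 15.8435
  (78 − 48.536)²/48.536 = 17.8863
  (44 − 43.754)²/43.754 = 0.0014
  (90 − 73.777)²/73.777 = 3.5673
  (30 − 64.278)²/64.278 = 18.2797
  (76 − 57.945)²/57.945 = 5.6257
χ² = 4.4364 + 0.0614 + 4.4771 + 0.1975 + 1.1701 + 0.4069 + 15.8435 + 17.8863 + 0.0014 + 3.5673 + 18.2797 + 5.6257 = 71.95

71.95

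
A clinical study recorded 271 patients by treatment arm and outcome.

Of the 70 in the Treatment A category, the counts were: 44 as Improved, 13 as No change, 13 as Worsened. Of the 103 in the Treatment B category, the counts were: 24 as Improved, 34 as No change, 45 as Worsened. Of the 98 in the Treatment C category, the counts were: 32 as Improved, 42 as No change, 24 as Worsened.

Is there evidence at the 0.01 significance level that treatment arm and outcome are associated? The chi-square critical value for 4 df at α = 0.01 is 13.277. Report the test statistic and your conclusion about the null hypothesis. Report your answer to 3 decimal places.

36.135; reject H₀

Row totals: 70, 103, 98. Column totals: 100, 89, 82. Grand total N = 271.
Expected counts (row total × column total / N):
  Treatment A, Improved: 70×100/271 = 25.8303
  Treatment A, No change: 70×89/271 = 22.9889
  Treatment A, Worsened: 70×82/271 = 21.1808
  Treatment B, Improved: 103×100/271 = 38.0074
  Treatment B, No change: 103×89/271 = 33.8266
  Treatment B, Worsened: 103×82/271 = 31.1661
  Treatment C, Improved: 98×100/271 = 36.1624
  Treatment C, No change: 98×89/271 = 32.1845
  Treatment C, Worsened: 98×82/271 = 29.6531
Contributions (O − E)²/E:
  (44 − 25.8303)²/25.8303 = 12.7810
  (13 − 22.9889)²/22.9889 = 4.3403
  (13 − 21.1808)²/21.1808 = 3.1597
  (24 − 38.0074)²/38.0074 = 5.1623
  (34 − 33.8266)²/33.8266 = 0.0009
  (45 − 31.1661)²/31.1661 = 6.1405
  (32 − 36.1624)²/36.1624 = 0.4791
  (42 − 32.1845)²/32.1845 = 2.9935
  (24 − 29.6531)²/29.6531 = 1.0777
χ² = 12.7810 + 4.3403 + 3.1597 + 5.1623 + 0.0009 + 6.1405 + 0.4791 + 2.9935 + 1.0777 = 36.135
df = (3−1)(3−1) = 4. Since 36.135 > 13.277, reject the null hypothesis of independence at α = 0.01.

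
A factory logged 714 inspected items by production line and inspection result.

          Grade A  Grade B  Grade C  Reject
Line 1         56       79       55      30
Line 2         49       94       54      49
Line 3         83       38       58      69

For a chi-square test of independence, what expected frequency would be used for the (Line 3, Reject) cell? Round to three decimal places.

Row total (Line 3) = 248; column total (Reject) = 148; grand total N = 714.
Expected count = (row total × column total) / N = 248 × 148 / 714 = 51.406.

51.406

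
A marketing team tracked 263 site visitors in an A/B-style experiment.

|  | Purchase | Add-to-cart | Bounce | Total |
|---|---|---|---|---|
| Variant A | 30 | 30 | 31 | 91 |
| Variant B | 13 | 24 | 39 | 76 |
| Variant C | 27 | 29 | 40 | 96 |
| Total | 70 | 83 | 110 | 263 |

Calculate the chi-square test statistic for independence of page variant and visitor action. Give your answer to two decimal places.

Grand total N = 263.
Expected counts (row total × column total / N):
  Variant A, Purchase: 91×70/263 = 24.221
  Variant A, Add-to-cart: 91×83/263 = 28.719
  Variant A, Bounce: 91×110/263 = 38.061
  Variant B, Purchase: 76×70/263 = 20.228
  Variant B, Add-to-cart: 76×83/263 = 23.985
  Variant B, Bounce: 76×110/263 = 31.787
  Variant C, Purchase: 96×70/263 = 25.551
  Variant C, Add-to-cart: 96×83/263 = 30.297
  Variant C, Bounce: 96×110/263 = 40.152
Contributions (O − E)²/E:
  (30 − 24.221)²/24.221 = 1.3788
  (30 − 28.719)²/28.719 = 0.0571
  (31 − 38.061)²/38.061 = 1.3099
  (13 − 20.228)²/20.228 = 2.5828
  (24 − 23.985)²/23.985 = 0.0000
  (39 − 31.787)²/31.787 = 1.6367
  (27 − 25.551)²/25.551 = 0.0822
  (29 − 30.297)²/30.297 = 0.0555
  (40 − 40.152)²/40.152 = 0.0006
χ² = 1.3788 + 0.0571 + 1.3099 + 2.5828 + 0.0000 + 1.6367 + 0.0822 + 0.0555 + 0.0006 = 7.10

7.10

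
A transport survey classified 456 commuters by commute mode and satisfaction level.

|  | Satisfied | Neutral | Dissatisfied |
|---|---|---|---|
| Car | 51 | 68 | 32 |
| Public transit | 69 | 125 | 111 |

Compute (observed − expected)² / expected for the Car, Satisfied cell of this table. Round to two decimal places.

3.19

Row total (Car) = 151; column total (Satisfied) = 120; N = 456.
Expected count E = 151 × 120 / 456 = 39.737.
Contribution = (O − E)²/E = (51 − 39.737)² / 39.737 = 3.19.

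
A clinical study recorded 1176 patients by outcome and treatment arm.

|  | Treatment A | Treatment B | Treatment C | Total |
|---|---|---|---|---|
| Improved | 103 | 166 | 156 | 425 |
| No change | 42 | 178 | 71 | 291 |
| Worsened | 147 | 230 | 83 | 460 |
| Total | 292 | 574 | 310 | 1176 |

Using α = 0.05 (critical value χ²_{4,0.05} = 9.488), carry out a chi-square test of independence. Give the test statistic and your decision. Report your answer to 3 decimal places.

Grand total N = 1176.
Expected counts (row total × column total / N):
  Improved, Treatment A: 425×292/1176 = 105.5272
  Improved, Treatment B: 425×574/1176 = 207.4405
  Improved, Treatment C: 425×310/1176 = 112.0323
  No change, Treatment A: 291×292/1176 = 72.2551
  No change, Treatment B: 291×574/1176 = 142.0357
  No change, Treatment C: 291×310/1176 = 76.7092
  Worsened, Treatment A: 460×292/1176 = 114.2177
  Worsened, Treatment B: 460×574/1176 = 224.5238
  Worsened, Treatment C: 460×310/1176 = 121.2585
Contributions (O − E)²/E:
  (103 − 105.5272)²/105.5272 = 0.0605
  (166 − 207.4405)²/207.4405 = 8.2786
  (156 − 112.0323)²/112.0323 = 17.2554
  (42 − 72.2551)²/72.2551 = 12.6686
  (178 − 142.0357)²/142.0357 = 9.1064
  (71 − 76.7092)²/76.7092 = 0.4249
  (147 − 114.2177)²/114.2177 = 9.4090
  (230 − 224.5238)²/224.5238 = 0.1336
  (83 − 121.2585)²/121.2585 = 12.0710
χ² = 0.0605 + 8.2786 + 17.2554 + 12.6686 + 9.1064 + 0.4249 + 9.4090 + 0.1336 + 12.0710 = 69.408
df = (3−1)(3−1) = 4. Since 69.408 > 9.488, reject the null hypothesis of independence at α = 0.05.

69.408; reject H₀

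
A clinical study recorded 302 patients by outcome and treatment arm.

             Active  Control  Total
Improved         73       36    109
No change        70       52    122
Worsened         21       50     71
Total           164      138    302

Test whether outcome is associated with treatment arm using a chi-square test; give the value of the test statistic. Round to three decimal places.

Grand total N = 302.
Expected counts (row total × column total / N):
  Improved, Active: 109×164/302 = 59.1921
  Improved, Control: 109×138/302 = 49.8079
  No change, Active: 122×164/302 = 66.2517
  No change, Control: 122×138/302 = 55.7483
  Worsened, Active: 71×164/302 = 38.5563
  Worsened, Control: 71×138/302 = 32.4437
Contributions (O − E)²/E:
  (73 − 59.1921)²/59.1921 = 3.2210
  (36 − 49.8079)²/49.8079 = 3.8279
  (70 − 66.2517)²/66.2517 = 0.2121
  (52 − 55.7483)²/55.7483 = 0.2520
  (21 − 38.5563)²/38.5563 = 7.9941
  (50 − 32.4437)²/32.4437 = 9.5003
χ² = 3.2210 + 3.8279 + 0.2121 + 0.2520 + 7.9941 + 9.5003 = 25.007

25.007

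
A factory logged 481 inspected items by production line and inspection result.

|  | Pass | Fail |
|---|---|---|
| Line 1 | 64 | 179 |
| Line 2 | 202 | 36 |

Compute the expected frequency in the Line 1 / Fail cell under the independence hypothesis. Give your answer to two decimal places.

108.62

Row total (Line 1) = 243; column total (Fail) = 215; grand total N = 481.
Expected count = (row total × column total) / N = 243 × 215 / 481 = 108.62.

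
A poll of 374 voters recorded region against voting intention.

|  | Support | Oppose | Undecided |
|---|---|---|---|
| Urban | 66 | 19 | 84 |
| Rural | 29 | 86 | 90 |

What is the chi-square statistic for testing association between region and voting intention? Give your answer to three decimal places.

54.409

Row totals: 169, 205. Column totals: 95, 105, 174. Grand total N = 374.
Expected counts (row total × column total / N):
  Urban, Support: 169×95/374 = 42.92781
  Urban, Oppose: 169×105/374 = 47.44652
  Urban, Undecided: 169×174/374 = 78.62567
  Rural, Support: 205×95/374 = 52.07219
  Rural, Oppose: 205×105/374 = 57.55348
  Rural, Undecided: 205×174/374 = 95.37433
Contributions (O − E)²/E:
  (66 − 42.92781)²/42.92781 = 12.4005
  (19 − 47.44652)²/47.44652 = 17.0551
  (84 − 78.62567)²/78.62567 = 0.3674
  (29 − 52.07219)²/52.07219 = 10.2228
  (86 − 57.55348)²/57.55348 = 14.0600
  (90 − 95.37433)²/95.37433 = 0.3028
χ² = 12.4005 + 17.0551 + 0.3674 + 10.2228 + 14.0600 + 0.3028 = 54.409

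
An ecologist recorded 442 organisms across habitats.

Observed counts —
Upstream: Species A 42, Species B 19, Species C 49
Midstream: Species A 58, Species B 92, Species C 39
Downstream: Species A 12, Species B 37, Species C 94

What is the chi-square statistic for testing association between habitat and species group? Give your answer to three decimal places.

Row totals: 110, 189, 143. Column totals: 112, 148, 182. Grand total N = 442.
Expected counts (row total × column total / N):
  Upstream, Species A: 110×112/442 = 27.8733
  Upstream, Species B: 110×148/442 = 36.8326
  Upstream, Species C: 110×182/442 = 45.2941
  Midstream, Species A: 189×112/442 = 47.8914
  Midstream, Species B: 189×148/442 = 63.2851
  Midstream, Species C: 189×182/442 = 77.8235
  Downstream, Species A: 143×112/442 = 36.2353
  Downstream, Species B: 143×148/442 = 47.8824
  Downstream, Species C: 143×182/442 = 58.8824
Contributions (O − E)²/E:
  (42 − 27.8733)²/27.8733 = 7.1597
  (19 − 36.8326)²/36.8326 = 8.6337
  (49 − 45.2941)²/45.2941 = 0.3032
  (58 − 47.8914)²/47.8914 = 2.1337
  (92 − 63.2851)²/63.2851 = 13.0291
  (39 − 77.8235)²/77.8235 = 19.3677
  (12 − 36.2353)²/36.2353 = 16.2093
  (37 − 47.8824)²/47.8824 = 2.4733
  (94 − 58.8824)²/58.8824 = 20.9442
χ² = 7.1597 + 8.6337 + 0.3032 + 2.1337 + 13.0291 + 19.3677 + 16.2093 + 2.4733 + 20.9442 = 90.254

90.254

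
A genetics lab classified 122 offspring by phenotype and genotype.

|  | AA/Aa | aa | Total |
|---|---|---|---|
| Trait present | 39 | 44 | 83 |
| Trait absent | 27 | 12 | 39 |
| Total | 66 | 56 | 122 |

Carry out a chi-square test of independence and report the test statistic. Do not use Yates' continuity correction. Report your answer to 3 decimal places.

Grand total N = 122.
Expected counts (row total × column total / N):
  Trait present, AA/Aa: 83×66/122 = 44.9016
  Trait present, aa: 83×56/122 = 38.0984
  Trait absent, AA/Aa: 39×66/122 = 21.0984
  Trait absent, aa: 39×56/122 = 17.9016
Contributions (O − E)²/E:
  (39 − 44.9016)²/44.9016 = 0.7757
  (44 − 38.0984)²/38.0984 = 0.9142
  (27 − 21.0984)²/21.0984 = 1.6508
  (12 − 17.9016)²/17.9016 = 1.9456
χ² = 0.7757 + 0.9142 + 1.6508 + 1.9456 = 5.286

5.286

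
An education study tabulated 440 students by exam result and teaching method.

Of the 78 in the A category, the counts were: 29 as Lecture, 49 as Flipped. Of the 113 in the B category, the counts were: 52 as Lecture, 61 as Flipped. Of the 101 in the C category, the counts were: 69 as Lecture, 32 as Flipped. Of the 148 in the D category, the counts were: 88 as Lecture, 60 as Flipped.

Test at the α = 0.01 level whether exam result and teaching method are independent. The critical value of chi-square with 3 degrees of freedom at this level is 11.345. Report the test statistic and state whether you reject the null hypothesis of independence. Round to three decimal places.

Row totals: 78, 113, 101, 148. Column totals: 238, 202. Grand total N = 440.
Expected counts (row total × column total / N):
  A, Lecture: 78×238/440 = 42.1909
  A, Flipped: 78×202/440 = 35.8091
  B, Lecture: 113×238/440 = 61.1227
  B, Flipped: 113×202/440 = 51.8773
  C, Lecture: 101×238/440 = 54.6318
  C, Flipped: 101×202/440 = 46.3682
  D, Lecture: 148×238/440 = 80.0545
  D, Flipped: 148×202/440 = 67.9455
Contributions (O − E)²/E:
  (29 − 42.1909)²/42.1909 = 4.1241
  (49 − 35.8091)²/35.8091 = 4.8591
  (52 − 61.1227)²/61.1227 = 1.3616
  (61 − 51.8773)²/51.8773 = 1.6042
  (69 − 54.6318)²/54.6318 = 3.7788
  (32 − 46.3682)²/46.3682 = 4.4523
  (88 − 80.0545)²/80.0545 = 0.7886
  (60 − 67.9455)²/67.9455 = 0.9291
χ² = 4.1241 + 4.8591 + 1.3616 + 1.6042 + 3.7788 + 4.4523 + 0.7886 + 0.9291 = 21.898
df = (4−1)(2−1) = 3. Since 21.898 > 11.345, reject the null hypothesis of independence at α = 0.01.

21.898; reject H₀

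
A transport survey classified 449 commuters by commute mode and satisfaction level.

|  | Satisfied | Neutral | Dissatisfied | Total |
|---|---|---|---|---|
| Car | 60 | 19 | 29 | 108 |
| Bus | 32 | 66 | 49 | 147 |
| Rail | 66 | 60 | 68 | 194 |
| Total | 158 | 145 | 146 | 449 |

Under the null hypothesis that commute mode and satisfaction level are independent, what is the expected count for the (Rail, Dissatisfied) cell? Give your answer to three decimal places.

Row total (Rail) = 194; column total (Dissatisfied) = 146; grand total N = 449.
Expected count = (row total × column total) / N = 194 × 146 / 449 = 63.082.

63.082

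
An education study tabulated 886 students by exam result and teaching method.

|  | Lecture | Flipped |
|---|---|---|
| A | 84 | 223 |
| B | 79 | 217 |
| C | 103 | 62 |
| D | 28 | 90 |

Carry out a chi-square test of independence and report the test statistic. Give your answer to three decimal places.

Row totals: 307, 296, 165, 118. Column totals: 294, 592. Grand total N = 886.
Expected counts (row total × column total / N):
  A, Lecture: 307×294/886 = 101.8713
  A, Flipped: 307×592/886 = 205.1287
  B, Lecture: 296×294/886 = 98.2212
  B, Flipped: 296×592/886 = 197.7788
  C, Lecture: 165×294/886 = 54.7517
  C, Flipped: 165×592/886 = 110.2483
  D, Lecture: 118×294/886 = 39.1558
  D, Flipped: 118×592/886 = 78.8442
Contributions (O − E)²/E:
  (84 − 101.8713)²/101.8713 = 3.1352
  (223 − 205.1287)²/205.1287 = 1.5570
  (79 − 98.2212)²/98.2212 = 3.7615
  (217 − 197.7788)²/197.7788 = 1.8680
  (103 − 54.7517)²/54.7517 = 42.5174
  (62 − 110.2483)²/110.2483 = 21.1151
  (28 − 39.1558)²/39.1558 = 3.1784
  (90 − 78.8442)²/78.8442 = 1.5785
χ² = 3.1352 + 1.5570 + 3.7615 + 1.8680 + 42.5174 + 21.1151 + 3.1784 + 1.5785 = 78.711

78.711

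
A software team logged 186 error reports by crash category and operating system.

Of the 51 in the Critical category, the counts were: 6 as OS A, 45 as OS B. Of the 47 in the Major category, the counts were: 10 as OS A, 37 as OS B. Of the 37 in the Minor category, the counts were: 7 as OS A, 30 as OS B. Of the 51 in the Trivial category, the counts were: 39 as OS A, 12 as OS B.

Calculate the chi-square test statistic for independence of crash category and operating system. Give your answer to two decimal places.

Row totals: 51, 47, 37, 51. Column totals: 62, 124. Grand total N = 186.
Expected counts (row total × column total / N):
  Critical, OS A: 51×62/186 = 17.000
  Critical, OS B: 51×124/186 = 34.000
  Major, OS A: 47×62/186 = 15.667
  Major, OS B: 47×124/186 = 31.333
  Minor, OS A: 37×62/186 = 12.333
  Minor, OS B: 37×124/186 = 24.667
  Trivial, OS A: 51×62/186 = 17.000
  Trivial, OS B: 51×124/186 = 34.000
Contributions (O − E)²/E:
  (6 − 17.000)²/17.000 = 7.1176
  (45 − 34.000)²/34.000 = 3.5588
  (10 − 15.667)²/15.667 = 2.0498
  (37 − 31.333)²/31.333 = 1.0250
  (7 − 12.333)²/12.333 = 2.3061
  (30 − 24.667)²/24.667 = 1.1530
  (39 − 17.000)²/17.000 = 28.4706
  (12 − 34.000)²/34.000 = 14.2353
χ² = 7.1176 + 3.5588 + 2.0498 + 1.0250 + 2.3061 + 1.1530 + 28.4706 + 14.2353 = 59.92

59.92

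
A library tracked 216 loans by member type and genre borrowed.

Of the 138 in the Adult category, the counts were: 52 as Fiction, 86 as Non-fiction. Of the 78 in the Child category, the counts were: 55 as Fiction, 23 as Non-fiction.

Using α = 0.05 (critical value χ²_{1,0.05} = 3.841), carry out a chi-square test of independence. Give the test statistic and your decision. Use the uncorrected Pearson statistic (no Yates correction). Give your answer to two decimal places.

21.49; reject H₀

Row totals: 138, 78. Column totals: 107, 109. Grand total N = 216.
Expected counts (row total × column total / N):
  Adult, Fiction: 138×107/216 = 68.361
  Adult, Non-fiction: 138×109/216 = 69.639
  Child, Fiction: 78×107/216 = 38.639
  Child, Non-fiction: 78×109/216 = 39.361
Contributions (O − E)²/E:
  (52 − 68.361)²/68.361 = 3.9157
  (86 − 69.639)²/69.639 = 3.8439
  (55 − 38.639)²/38.639 = 6.9278
  (23 − 39.361)²/39.361 = 6.8007
χ² = 3.9157 + 3.8439 + 6.9278 + 6.8007 = 21.49
df = (2−1)(2−1) = 1. Since 21.49 > 3.841, reject the null hypothesis of independence at α = 0.05.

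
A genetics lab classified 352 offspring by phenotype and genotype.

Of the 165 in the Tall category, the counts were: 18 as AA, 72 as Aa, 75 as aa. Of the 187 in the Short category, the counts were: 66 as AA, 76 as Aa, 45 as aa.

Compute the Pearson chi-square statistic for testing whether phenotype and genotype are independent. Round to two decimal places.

33.79

Row totals: 165, 187. Column totals: 84, 148, 120. Grand total N = 352.
Expected counts (row total × column total / N):
  Tall, AA: 165×84/352 = 39.375
  Tall, Aa: 165×148/352 = 69.375
  Tall, aa: 165×120/352 = 56.250
  Short, AA: 187×84/352 = 44.625
  Short, Aa: 187×148/352 = 78.625
  Short, aa: 187×120/352 = 63.750
Contributions (O − E)²/E:
  (18 − 39.375)²/39.375 = 11.6036
  (72 − 69.375)²/69.375 = 0.0993
  (75 − 56.250)²/56.250 = 6.2500
  (66 − 44.625)²/44.625 = 10.2384
  (76 − 78.625)²/78.625 = 0.0876
  (45 − 63.750)²/63.750 = 5.5147
χ² = 11.6036 + 0.0993 + 6.2500 + 10.2384 + 0.0876 + 5.5147 = 33.79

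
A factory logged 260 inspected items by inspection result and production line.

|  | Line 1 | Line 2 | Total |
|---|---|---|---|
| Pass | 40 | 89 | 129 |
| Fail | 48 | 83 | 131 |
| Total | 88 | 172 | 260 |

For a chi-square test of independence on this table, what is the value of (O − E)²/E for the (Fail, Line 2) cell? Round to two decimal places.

Row total (Fail) = 131; column total (Line 2) = 172; N = 260.
Expected count E = 131 × 172 / 260 = 86.662.
Contribution = (O − E)²/E = (83 − 86.662)² / 86.662 = 0.15.

0.15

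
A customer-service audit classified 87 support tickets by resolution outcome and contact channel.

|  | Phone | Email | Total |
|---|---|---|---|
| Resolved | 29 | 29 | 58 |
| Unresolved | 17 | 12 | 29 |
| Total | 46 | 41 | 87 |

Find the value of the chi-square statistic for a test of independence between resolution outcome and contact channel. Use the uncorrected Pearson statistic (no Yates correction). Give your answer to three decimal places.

Grand total N = 87.
Expected counts (row total × column total / N):
  Resolved, Phone: 58×46/87 = 30.6667
  Resolved, Email: 58×41/87 = 27.3333
  Unresolved, Phone: 29×46/87 = 15.3333
  Unresolved, Email: 29×41/87 = 13.6667
Contributions (O − E)²/E:
  (29 − 30.6667)²/30.6667 = 0.0906
  (29 − 27.3333)²/27.3333 = 0.1016
  (17 − 15.3333)²/15.3333 = 0.1812
  (12 − 13.6667)²/13.6667 = 0.2033
χ² = 0.0906 + 0.1016 + 0.1812 + 0.2033 = 0.577

0.577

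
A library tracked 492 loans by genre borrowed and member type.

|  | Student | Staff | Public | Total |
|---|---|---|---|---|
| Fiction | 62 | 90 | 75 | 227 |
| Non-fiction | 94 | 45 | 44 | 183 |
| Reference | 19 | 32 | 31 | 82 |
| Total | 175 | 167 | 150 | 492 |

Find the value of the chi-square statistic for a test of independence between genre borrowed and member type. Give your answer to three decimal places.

32.667

Grand total N = 492.
Expected counts (row total × column total / N):
  Fiction, Student: 227×175/492 = 80.7419
  Fiction, Staff: 227×167/492 = 77.0508
  Fiction, Public: 227×150/492 = 69.2073
  Non-fiction, Student: 183×175/492 = 65.0915
  Non-fiction, Staff: 183×167/492 = 62.1159
  Non-fiction, Public: 183×150/492 = 55.7927
  Reference, Student: 82×175/492 = 29.1667
  Reference, Staff: 82×167/492 = 27.8333
  Reference, Public: 82×150/492 = 25.0000
Contributions (O − E)²/E:
  (62 − 80.7419)²/80.7419 = 4.3504
  (90 − 77.0508)²/77.0508 = 2.1762
  (75 − 69.2073)²/69.2073 = 0.4849
  (94 − 65.0915)²/65.0915 = 12.8389
  (45 − 62.1159)²/62.1159 = 4.7162
  (44 − 55.7927)²/55.7927 = 2.4926
  (19 − 29.1667)²/29.1667 = 3.5438
  (32 − 27.8333)²/27.8333 = 0.6238
  (31 − 25.0000)²/25.0000 = 1.4400
χ² = 4.3504 + 2.1762 + 0.4849 + 12.8389 + 4.7162 + 2.4926 + 3.5438 + 0.6238 + 1.4400 = 32.667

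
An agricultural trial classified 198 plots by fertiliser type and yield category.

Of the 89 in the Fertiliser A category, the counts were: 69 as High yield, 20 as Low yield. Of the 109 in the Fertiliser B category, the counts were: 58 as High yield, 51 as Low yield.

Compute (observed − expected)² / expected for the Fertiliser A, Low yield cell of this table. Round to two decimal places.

Row total (Fertiliser A) = 89; column total (Low yield) = 71; N = 198.
Expected count E = 89 × 71 / 198 = 31.914.
Contribution = (O − E)²/E = (20 − 31.914)² / 31.914 = 4.45.

4.45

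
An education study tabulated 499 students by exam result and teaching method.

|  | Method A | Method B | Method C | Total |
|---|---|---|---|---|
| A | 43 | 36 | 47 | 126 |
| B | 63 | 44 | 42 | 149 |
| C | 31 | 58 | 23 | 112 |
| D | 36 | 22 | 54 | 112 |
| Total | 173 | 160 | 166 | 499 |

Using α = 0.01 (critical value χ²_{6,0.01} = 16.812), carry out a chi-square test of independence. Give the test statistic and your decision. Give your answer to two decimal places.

38.79; reject H₀

Grand total N = 499.
Expected counts (row total × column total / N):
  A, Method A: 126×173/499 = 43.683
  A, Method B: 126×160/499 = 40.401
  A, Method C: 126×166/499 = 41.916
  B, Method A: 149×173/499 = 51.657
  B, Method B: 149×160/499 = 47.776
  B, Method C: 149×166/499 = 49.567
  C, Method A: 112×173/499 = 38.830
  C, Method B: 112×160/499 = 35.912
  C, Method C: 112×166/499 = 37.259
  D, Method A: 112×173/499 = 38.830
  D, Method B: 112×160/499 = 35.912
  D, Method C: 112×166/499 = 37.259
Contributions (O − E)²/E:
  (43 − 43.683)²/43.683 = 0.0107
  (36 − 40.401)²/40.401 = 0.4794
  (47 − 41.916)²/41.916 = 0.6166
  (63 − 51.657)²/51.657 = 2.4907
  (44 − 47.776)²/47.776 = 0.2984
  (42 − 49.567)²/49.567 = 1.1552
  (31 − 38.830)²/38.830 = 1.5789
  (58 − 35.912)²/35.912 = 13.5854
  (23 − 37.259)²/37.259 = 5.4569
  (36 − 38.830)²/38.830 = 0.2063
  (22 − 35.912)²/35.912 = 5.3894
  (54 − 37.259)²/37.259 = 7.5220
χ² = 0.0107 + 0.4794 + 0.6166 + 2.4907 + 0.2984 + 1.1552 + 1.5789 + 13.5854 + 5.4569 + 0.2063 + 5.3894 + 7.5220 = 38.79
df = (4−1)(3−1) = 6. Since 38.79 > 16.812, reject the null hypothesis of independence at α = 0.01.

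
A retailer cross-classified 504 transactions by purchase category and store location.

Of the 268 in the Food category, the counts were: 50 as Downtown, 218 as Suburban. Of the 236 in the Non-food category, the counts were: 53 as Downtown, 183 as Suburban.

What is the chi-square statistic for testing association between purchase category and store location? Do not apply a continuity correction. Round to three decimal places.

1.115

Row totals: 268, 236. Column totals: 103, 401. Grand total N = 504.
Expected counts (row total × column total / N):
  Food, Downtown: 268×103/504 = 54.7698
  Food, Suburban: 268×401/504 = 213.2302
  Non-food, Downtown: 236×103/504 = 48.2302
  Non-food, Suburban: 236×401/504 = 187.7698
Contributions (O − E)²/E:
  (50 − 54.7698)²/54.7698 = 0.4154
  (218 − 213.2302)²/213.2302 = 0.1067
  (53 − 48.2302)²/48.2302 = 0.4717
  (183 − 187.7698)²/187.7698 = 0.1212
χ² = 0.4154 + 0.1067 + 0.4717 + 0.1212 = 1.115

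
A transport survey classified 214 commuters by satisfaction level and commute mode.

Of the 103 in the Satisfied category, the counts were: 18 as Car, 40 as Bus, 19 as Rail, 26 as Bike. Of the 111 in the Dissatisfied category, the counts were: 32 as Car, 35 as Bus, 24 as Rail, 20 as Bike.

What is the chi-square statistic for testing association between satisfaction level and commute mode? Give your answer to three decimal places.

5.326

Row totals: 103, 111. Column totals: 50, 75, 43, 46. Grand total N = 214.
Expected counts (row total × column total / N):
  Satisfied, Car: 103×50/214 = 24.0654
  Satisfied, Bus: 103×75/214 = 36.0981
  Satisfied, Rail: 103×43/214 = 20.6963
  Satisfied, Bike: 103×46/214 = 22.1402
  Dissatisfied, Car: 111×50/214 = 25.9346
  Dissatisfied, Bus: 111×75/214 = 38.9019
  Dissatisfied, Rail: 111×43/214 = 22.3037
  Dissatisfied, Bike: 111×46/214 = 23.8598
Contributions (O − E)²/E:
  (18 − 24.0654)²/24.0654 = 1.5287
  (40 − 36.0981)²/36.0981 = 0.4218
  (19 − 20.6963)²/20.6963 = 0.1390
  (26 − 22.1402)²/22.1402 = 0.6729
  (32 − 25.9346)²/25.9346 = 1.4185
  (35 − 38.9019)²/38.9019 = 0.3914
  (24 − 22.3037)²/22.3037 = 0.1290
  (20 − 23.8598)²/23.8598 = 0.6244
χ² = 1.5287 + 0.4218 + 0.1390 + 0.6729 + 1.4185 + 0.3914 + 0.1290 + 0.6244 = 5.326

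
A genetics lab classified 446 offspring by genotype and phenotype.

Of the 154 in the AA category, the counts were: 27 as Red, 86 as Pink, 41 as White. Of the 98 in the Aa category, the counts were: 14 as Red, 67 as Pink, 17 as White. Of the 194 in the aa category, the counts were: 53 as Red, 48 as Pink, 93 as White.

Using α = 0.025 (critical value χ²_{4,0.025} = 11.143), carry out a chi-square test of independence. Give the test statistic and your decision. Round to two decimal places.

61.84; reject H₀

Row totals: 154, 98, 194. Column totals: 94, 201, 151. Grand total N = 446.
Expected counts (row total × column total / N):
  AA, Red: 154×94/446 = 32.457
  AA, Pink: 154×201/446 = 69.404
  AA, White: 154×151/446 = 52.139
  Aa, Red: 98×94/446 = 20.655
  Aa, Pink: 98×201/446 = 44.166
  Aa, White: 98×151/446 = 33.179
  aa, Red: 194×94/446 = 40.888
  aa, Pink: 194×201/446 = 87.430
  aa, White: 194×151/446 = 65.682
Contributions (O − E)²/E:
  (27 − 32.457)²/32.457 = 0.9175
  (86 − 69.404)²/69.404 = 3.9685
  (41 − 52.139)²/52.139 = 2.3797
  (14 − 20.655)²/20.655 = 2.1442
  (67 − 44.166)²/44.166 = 11.8053
  (17 − 33.179)²/33.179 = 7.8893
  (53 − 40.888)²/40.888 = 3.5879
  (48 − 87.430)²/87.430 = 17.7825
  (93 − 65.682)²/65.682 = 11.3619
χ² = 0.9175 + 3.9685 + 2.3797 + 2.1442 + 11.8053 + 7.8893 + 3.5879 + 17.7825 + 11.3619 = 61.84
df = (3−1)(3−1) = 4. Since 61.84 > 11.143, reject the null hypothesis of independence at α = 0.025.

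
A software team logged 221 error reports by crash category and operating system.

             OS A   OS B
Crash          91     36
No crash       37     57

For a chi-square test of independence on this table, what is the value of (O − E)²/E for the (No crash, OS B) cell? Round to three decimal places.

Row total (No crash) = 94; column total (OS B) = 93; N = 221.
Expected count E = 94 × 93 / 221 = 39.5566.
Contribution = (O − E)²/E = (57 − 39.5566)² / 39.5566 = 7.692.

7.692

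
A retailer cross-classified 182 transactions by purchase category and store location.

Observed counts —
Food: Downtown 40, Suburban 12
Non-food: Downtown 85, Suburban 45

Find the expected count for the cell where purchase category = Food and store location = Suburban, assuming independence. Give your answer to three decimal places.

Row total (Food) = 52; column total (Suburban) = 57; grand total N = 182.
Expected count = (row total × column total) / N = 52 × 57 / 182 = 16.286.

16.286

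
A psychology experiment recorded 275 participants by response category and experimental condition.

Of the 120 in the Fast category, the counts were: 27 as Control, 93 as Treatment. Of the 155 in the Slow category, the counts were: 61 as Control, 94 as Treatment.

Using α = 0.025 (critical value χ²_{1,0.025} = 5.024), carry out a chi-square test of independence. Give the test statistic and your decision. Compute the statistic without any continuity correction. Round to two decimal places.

8.83; reject H₀

Row totals: 120, 155. Column totals: 88, 187. Grand total N = 275.
Expected counts (row total × column total / N):
  Fast, Control: 120×88/275 = 38.400
  Fast, Treatment: 120×187/275 = 81.600
  Slow, Control: 155×88/275 = 49.600
  Slow, Treatment: 155×187/275 = 105.400
Contributions (O − E)²/E:
  (27 − 38.400)²/38.400 = 3.3844
  (93 − 81.600)²/81.600 = 1.5926
  (61 − 49.600)²/49.600 = 2.6202
  (94 − 105.400)²/105.400 = 1.2330
χ² = 3.3844 + 1.5926 + 2.6202 + 1.2330 = 8.83
df = (2−1)(2−1) = 1. Since 8.83 > 5.024, reject the null hypothesis of independence at α = 0.025.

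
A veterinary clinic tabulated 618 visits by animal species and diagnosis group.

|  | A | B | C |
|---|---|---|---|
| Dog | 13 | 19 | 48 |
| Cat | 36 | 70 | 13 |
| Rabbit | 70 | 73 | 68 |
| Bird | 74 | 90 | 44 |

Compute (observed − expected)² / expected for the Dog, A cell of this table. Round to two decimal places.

5.75

Row total (Dog) = 80; column total (A) = 193; N = 618.
Expected count E = 80 × 193 / 618 = 24.984.
Contribution = (O − E)²/E = (13 − 24.984)² / 24.984 = 5.75.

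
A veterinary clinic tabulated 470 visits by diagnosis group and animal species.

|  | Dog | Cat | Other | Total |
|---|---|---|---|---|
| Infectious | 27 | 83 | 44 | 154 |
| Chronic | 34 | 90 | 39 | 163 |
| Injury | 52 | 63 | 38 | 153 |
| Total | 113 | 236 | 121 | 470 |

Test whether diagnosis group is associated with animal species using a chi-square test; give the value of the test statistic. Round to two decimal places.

14.15

Grand total N = 470.
Expected counts (row total × column total / N):
  Infectious, Dog: 154×113/470 = 37.026
  Infectious, Cat: 154×236/470 = 77.328
  Infectious, Other: 154×121/470 = 39.647
  Chronic, Dog: 163×113/470 = 39.189
  Chronic, Cat: 163×236/470 = 81.847
  Chronic, Other: 163×121/470 = 41.964
  Injury, Dog: 153×113/470 = 36.785
  Injury, Cat: 153×236/470 = 76.826
  Injury, Other: 153×121/470 = 39.389
Contributions (O − E)²/E:
  (27 − 37.026)²/37.026 = 2.7149
  (83 − 77.328)²/77.328 = 0.4160
  (44 − 39.647)²/39.647 = 0.4779
  (34 − 39.189)²/39.189 = 0.6871
  (90 − 81.847)²/81.847 = 0.8121
  (39 − 41.964)²/41.964 = 0.2094
  (52 − 36.785)²/36.785 = 6.2932
  (63 − 76.826)²/76.826 = 2.4882
  (38 − 39.389)²/39.389 = 0.0490
χ² = 2.7149 + 0.4160 + 0.4779 + 0.6871 + 0.8121 + 0.2094 + 6.2932 + 2.4882 + 0.0490 = 14.15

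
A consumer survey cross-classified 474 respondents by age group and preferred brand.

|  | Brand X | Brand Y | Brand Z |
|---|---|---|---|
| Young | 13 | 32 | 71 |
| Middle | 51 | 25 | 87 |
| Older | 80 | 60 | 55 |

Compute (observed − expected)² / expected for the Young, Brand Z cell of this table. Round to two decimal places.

Row total (Young) = 116; column total (Brand Z) = 213; N = 474.
Expected count E = 116 × 213 / 474 = 52.127.
Contribution = (O − E)²/E = (71 − 52.127)² / 52.127 = 6.83.

6.83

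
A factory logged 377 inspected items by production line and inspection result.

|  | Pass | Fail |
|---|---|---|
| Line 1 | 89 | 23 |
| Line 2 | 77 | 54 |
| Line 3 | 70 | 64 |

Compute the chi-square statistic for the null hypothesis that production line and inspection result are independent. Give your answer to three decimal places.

20.567

Row totals: 112, 131, 134. Column totals: 236, 141. Grand total N = 377.
Expected counts (row total × column total / N):
  Line 1, Pass: 112×236/377 = 70.1114
  Line 1, Fail: 112×141/377 = 41.8886
  Line 2, Pass: 131×236/377 = 82.0053
  Line 2, Fail: 131×141/377 = 48.9947
  Line 3, Pass: 134×236/377 = 83.8833
  Line 3, Fail: 134×141/377 = 50.1167
Contributions (O − E)²/E:
  (89 − 70.1114)²/70.1114 = 5.0887
  (23 − 41.8886)²/41.8886 = 8.5173
  (77 − 82.0053)²/82.0053 = 0.3055
  (54 − 48.9947)²/48.9947 = 0.5113
  (70 − 83.8833)²/83.8833 = 2.2978
  (64 − 50.1167)²/50.1167 = 3.8459
χ² = 5.0887 + 8.5173 + 0.3055 + 0.5113 + 2.2978 + 3.8459 = 20.567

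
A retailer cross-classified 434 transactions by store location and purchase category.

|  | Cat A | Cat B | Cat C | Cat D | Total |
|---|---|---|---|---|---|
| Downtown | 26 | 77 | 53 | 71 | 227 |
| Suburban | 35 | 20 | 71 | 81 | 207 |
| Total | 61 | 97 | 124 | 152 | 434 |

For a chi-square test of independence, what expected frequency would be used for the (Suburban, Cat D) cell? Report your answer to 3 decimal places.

Row total (Suburban) = 207; column total (Cat D) = 152; grand total N = 434.
Expected count = (row total × column total) / N = 207 × 152 / 434 = 72.498.

72.498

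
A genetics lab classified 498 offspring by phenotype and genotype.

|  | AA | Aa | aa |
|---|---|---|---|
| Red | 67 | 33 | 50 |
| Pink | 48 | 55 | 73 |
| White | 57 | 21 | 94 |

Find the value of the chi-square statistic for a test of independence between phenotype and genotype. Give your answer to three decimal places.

Row totals: 150, 176, 172. Column totals: 172, 109, 217. Grand total N = 498.
Expected counts (row total × column total / N):
  Red, AA: 150×172/498 = 51.8072
  Red, Aa: 150×109/498 = 32.8313
  Red, aa: 150×217/498 = 65.3614
  Pink, AA: 176×172/498 = 60.7871
  Pink, Aa: 176×109/498 = 38.5221
  Pink, aa: 176×217/498 = 76.6908
  White, AA: 172×172/498 = 59.4056
  White, Aa: 172×109/498 = 37.6466
  White, aa: 172×217/498 = 74.9478
Contributions (O − E)²/E:
  (67 − 51.8072)²/51.8072 = 4.4554
  (33 − 32.8313)²/32.8313 = 0.0009
  (50 − 65.3614)²/65.3614 = 3.6103
  (48 − 60.7871)²/60.7871 = 2.6899
  (55 − 38.5221)²/38.5221 = 7.0485
  (73 − 76.6908)²/76.6908 = 0.1776
  (57 − 59.4056)²/59.4056 = 0.0974
  (21 − 37.6466)²/37.6466 = 7.3608
  (94 − 74.9478)²/74.9478 = 4.8432
χ² = 4.4554 + 0.0009 + 3.6103 + 2.6899 + 7.0485 + 0.1776 + 0.0974 + 7.3608 + 4.8432 = 30.284

30.284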